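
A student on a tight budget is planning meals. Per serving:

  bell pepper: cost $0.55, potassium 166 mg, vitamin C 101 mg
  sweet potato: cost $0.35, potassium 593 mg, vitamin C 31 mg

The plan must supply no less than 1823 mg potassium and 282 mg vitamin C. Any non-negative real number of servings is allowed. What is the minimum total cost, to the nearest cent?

$1.99

This is a tiny linear program; its minimum lies at a vertex of the feasible set. List the vertices and price them.
bell pepper only: max(1823/166, 282/101) = 10.98 servings → $6.04.
sweet potato only: max(1823/593, 282/31) = 9.097 servings → $3.18.
bell pepper + sweet potato with both tight: 2.022 servings and 2.508 servings → $1.99.
So the least-cost plan costs $1.99.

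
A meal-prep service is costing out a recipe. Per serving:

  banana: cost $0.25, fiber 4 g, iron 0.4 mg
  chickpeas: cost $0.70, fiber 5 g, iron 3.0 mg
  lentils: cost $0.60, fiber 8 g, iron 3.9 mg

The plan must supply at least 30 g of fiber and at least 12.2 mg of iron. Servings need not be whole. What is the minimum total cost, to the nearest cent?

$2.17

The cheapest plan sits at a corner of the feasible region — with two constraints it uses at most two foods.
banana only: max(30/4, 12.2/0.4) = 30.5 servings → $7.62.
chickpeas only: max(30/5, 12.2/3.0) = 6 servings → $4.20.
lentils only: max(30/8, 12.2/3.9) = 3.75 servings → $2.25.
banana + chickpeas with both tight: 2.9 servings and 3.68 servings → $3.30.
banana + lentils with both tight: 1.565 servings and 2.968 servings → $2.17.
chickpeas + lentils with both targets exact would need a negative amount; discard.
Cheapest feasible corner: $2.17.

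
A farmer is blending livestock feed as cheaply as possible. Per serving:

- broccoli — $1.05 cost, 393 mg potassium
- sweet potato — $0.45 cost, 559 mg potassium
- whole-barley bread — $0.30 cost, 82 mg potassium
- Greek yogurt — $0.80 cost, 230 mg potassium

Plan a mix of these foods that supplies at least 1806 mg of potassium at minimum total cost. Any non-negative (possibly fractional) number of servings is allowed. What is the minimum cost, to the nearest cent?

$1.45

Cost per mg of potassium: sweet potato $0.0008, broccoli $0.0027, Greek yogurt $0.0035, whole-barley bread $0.0037.
With no serving limits, use only sweet potato: 1806 mg / 559 mg = 3.231 servings × $0.45 = $1.45.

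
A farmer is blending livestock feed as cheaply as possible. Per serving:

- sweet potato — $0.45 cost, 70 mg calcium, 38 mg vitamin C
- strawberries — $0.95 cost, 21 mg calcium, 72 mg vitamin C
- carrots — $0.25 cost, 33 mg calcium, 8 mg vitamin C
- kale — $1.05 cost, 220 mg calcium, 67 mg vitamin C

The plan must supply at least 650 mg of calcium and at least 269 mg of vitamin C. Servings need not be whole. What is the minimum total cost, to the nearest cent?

$3.60

sweet potato only: max(650/70, 269/38) = 9.286 servings → $4.18.
strawberries only: max(650/21, 269/72) = 30.95 servings → $29.40.
carrots only: max(650/33, 269/8) = 33.62 servings → $8.41.
kale only: max(650/220, 269/67) = 4.015 servings → $4.22.
sweet potato + strawberries: intersection lies outside the first quadrant.
sweet potato + carrots with both tight: 5.298 servings and 8.458 servings → $4.50.
sweet potato + kale with both tight: 4.259 servings and 1.599 servings → $3.60.
strawberries + carrots with both tight: 1.665 servings and 18.64 servings → $6.24.
strawberries + kale with both tight: 1.083 servings and 2.851 servings → $4.02.
carrots + kale with both targets exact would need a negative amount; discard.
Cheapest feasible corner: $3.60.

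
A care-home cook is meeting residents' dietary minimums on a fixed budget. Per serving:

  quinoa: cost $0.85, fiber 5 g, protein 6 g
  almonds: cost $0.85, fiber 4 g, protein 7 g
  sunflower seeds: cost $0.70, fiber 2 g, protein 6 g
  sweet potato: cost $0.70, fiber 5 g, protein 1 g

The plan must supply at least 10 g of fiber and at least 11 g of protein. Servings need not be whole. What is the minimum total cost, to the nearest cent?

This is a tiny linear program; its minimum lies at a vertex of the feasible set. List the vertices and price them.
quinoa only: max(10/5, 11/6) = 2 servings → $1.70.
almonds only: max(10/4, 11/7) = 2.5 servings → $2.12.
sunflower seeds only: max(10/2, 11/6) = 5 servings → $3.50.
sweet potato only: max(10/5, 11/1) = 11 servings → $7.70.
quinoa + almonds with both targets exact would need a negative amount; discard.
quinoa + sunflower seeds: intersection lies outside the first quadrant.
quinoa + sweet potato with both tight: 1.8 servings and 0.2 servings → $1.67.
almonds + sunflower seeds: intersection lies outside the first quadrant.
almonds + sweet potato with both tight: 1.452 servings and 0.8387 servings → $1.82.
sunflower seeds + sweet potato with both tight: 1.607 servings and 1.357 servings → $2.08.
The minimum over all feasible corners is $1.67.

$1.67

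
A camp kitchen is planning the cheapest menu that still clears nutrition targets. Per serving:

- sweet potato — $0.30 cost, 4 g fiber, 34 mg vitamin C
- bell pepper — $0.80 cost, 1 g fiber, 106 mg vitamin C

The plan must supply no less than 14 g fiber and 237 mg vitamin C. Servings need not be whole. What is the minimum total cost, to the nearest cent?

$1.93

With two linear requirements the optimum uses one or two foods; enumerate the corners.
sweet potato only: max(14/4, 237/34) = 6.971 servings → $2.09.
bell pepper only: max(14/1, 237/106) = 14 servings → $11.20.
sweet potato + bell pepper with both tight: 3.197 servings and 1.21 servings → $1.93.
Cheapest feasible corner: $1.93.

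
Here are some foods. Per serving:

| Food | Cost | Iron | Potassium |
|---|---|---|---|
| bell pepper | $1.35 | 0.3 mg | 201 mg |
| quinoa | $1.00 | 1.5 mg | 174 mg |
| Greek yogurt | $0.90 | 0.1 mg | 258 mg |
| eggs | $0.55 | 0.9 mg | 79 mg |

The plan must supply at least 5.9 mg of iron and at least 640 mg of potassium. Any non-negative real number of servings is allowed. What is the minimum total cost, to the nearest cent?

Check every corner: each single food scaled to meet both minima, and each pair solved so both constraints bind.
bell pepper only: max(5.9/0.3, 640/201) = 19.67 servings → $26.55.
quinoa only: max(5.9/1.5, 640/174) = 3.933 servings → $3.93.
Greek yogurt only: max(5.9/0.1, 640/258) = 59 servings → $53.10.
eggs only: max(5.9/0.9, 640/79) = 8.101 servings → $4.46.
bell pepper + quinoa: intersection lies outside the first quadrant.
bell pepper + Greek yogurt with both targets exact would need a negative amount; discard.
bell pepper + eggs with both tight: 0.6991 servings and 6.323 servings → $4.42.
quinoa + Greek yogurt: the both-tight solution has a negative serving — not a feasible corner.
quinoa + eggs with both tight: 2.885 servings and 1.748 servings → $3.85.
Greek yogurt + eggs with both tight: 0.49 servings and 6.501 servings → $4.02.
The minimum over all feasible corners is $3.85.

$3.85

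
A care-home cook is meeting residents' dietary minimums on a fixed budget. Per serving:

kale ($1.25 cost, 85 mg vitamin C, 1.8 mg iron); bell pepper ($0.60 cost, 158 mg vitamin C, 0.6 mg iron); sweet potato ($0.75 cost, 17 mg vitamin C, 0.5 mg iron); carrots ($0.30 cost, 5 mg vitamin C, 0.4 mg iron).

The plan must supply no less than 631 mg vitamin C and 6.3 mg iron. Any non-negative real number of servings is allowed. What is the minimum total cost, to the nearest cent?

kale only: max(631/85, 6.3/1.8) = 7.424 servings → $9.28.
bell pepper only: max(631/158, 6.3/0.6) = 10.5 servings → $6.30.
sweet potato only: max(631/17, 6.3/0.5) = 37.12 servings → $27.84.
carrots only: max(631/5, 6.3/0.4) = 126.2 servings → $37.86.
kale + bell pepper with both tight: 2.643 servings and 2.572 servings → $4.85.
kale + sweet potato with both targets exact would need a negative amount; discard.
kale + carrots: the both-tight solution has a negative serving — not a feasible corner.
bell pepper + sweet potato with both tight: 3.029 servings and 8.965 servings → $8.54.
bell pepper + carrots with both tight: 3.669 servings and 10.25 servings → $5.28.
sweet potato + carrots with both targets exact would need a negative amount; discard.
So the least-cost plan costs $4.85.

$4.85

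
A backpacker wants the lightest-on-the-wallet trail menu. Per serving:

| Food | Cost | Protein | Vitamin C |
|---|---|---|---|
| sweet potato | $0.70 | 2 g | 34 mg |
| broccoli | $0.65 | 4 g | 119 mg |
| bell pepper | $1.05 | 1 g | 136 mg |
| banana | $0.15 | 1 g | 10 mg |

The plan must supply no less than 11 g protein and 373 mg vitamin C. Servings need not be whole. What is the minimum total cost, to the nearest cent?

$2.04

Minimising a linear cost over {protein ≥ 11, vitamin C ≥ 373, servings ≥ 0} — the optimum is at a vertex, using one or two foods.
sweet potato only: max(11/2, 373/34) = 10.97 servings → $7.68.
broccoli only: max(11/4, 373/119) = 3.134 servings → $2.04.
bell pepper only: max(11/1, 373/136) = 11 servings → $11.55.
banana only: max(11/1, 373/10) = 37.3 servings → $5.59.
sweet potato + broccoli: the both-tight solution has a negative serving — not a feasible corner.
sweet potato + bell pepper with both tight: 4.718 servings and 1.563 servings → $4.94.
sweet potato + banana with both targets exact would need a negative amount; discard.
broccoli + bell pepper with both tight: 2.642 servings and 0.4306 servings → $2.17.
broccoli + banana with both targets exact would need a negative amount; discard.
bell pepper + banana with both tight: 2.087 servings and 8.913 servings → $3.53.
The minimum over all feasible corners is $2.04.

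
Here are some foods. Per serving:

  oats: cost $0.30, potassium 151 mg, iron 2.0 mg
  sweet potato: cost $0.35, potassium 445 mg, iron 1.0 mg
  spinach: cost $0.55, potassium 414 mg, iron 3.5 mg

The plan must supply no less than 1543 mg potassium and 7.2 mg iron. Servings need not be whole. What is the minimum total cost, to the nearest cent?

$1.54

The cheapest plan sits at a corner of the feasible region — with two constraints it uses at most two foods.
oats only: max(1543/151, 7.2/2.0) = 10.22 servings → $3.07.
sweet potato only: max(1543/445, 7.2/1.0) = 7.2 servings → $2.52.
spinach only: max(1543/414, 7.2/3.5) = 3.727 servings → $2.05.
oats + sweet potato with both tight: 2.248 servings and 2.705 servings → $1.62.
oats + spinach: intersection lies outside the first quadrant.
sweet potato + spinach with both tight: 2.116 servings and 1.453 servings → $1.54.
Cheapest feasible corner: $1.54.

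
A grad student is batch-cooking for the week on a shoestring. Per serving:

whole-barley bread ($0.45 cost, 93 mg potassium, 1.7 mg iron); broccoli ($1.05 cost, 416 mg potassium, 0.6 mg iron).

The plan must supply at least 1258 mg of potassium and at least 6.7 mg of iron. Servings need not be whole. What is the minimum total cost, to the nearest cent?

$3.85

At the optimum either one food covers both requirements or two foods hit both targets exactly; no other combination can be cheaper.
whole-barley bread only: max(1258/93, 6.7/1.7) = 13.53 servings → $6.09.
broccoli only: max(1258/416, 6.7/0.6) = 11.17 servings → $11.72.
whole-barley bread + broccoli with both tight: 3.12 servings and 2.327 servings → $3.85.
So the least-cost plan costs $3.85.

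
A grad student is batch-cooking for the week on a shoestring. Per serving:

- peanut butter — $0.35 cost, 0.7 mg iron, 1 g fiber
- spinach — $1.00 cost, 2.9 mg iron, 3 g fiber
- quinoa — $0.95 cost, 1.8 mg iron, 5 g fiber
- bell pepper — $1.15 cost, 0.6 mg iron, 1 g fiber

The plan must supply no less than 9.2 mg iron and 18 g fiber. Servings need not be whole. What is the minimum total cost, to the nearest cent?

A basic optimal solution has at most two foods positive. Try each food alone and each pair with both targets met exactly.
peanut butter only: max(9.2/0.7, 18/1) = 18 servings → $6.30.
spinach only: max(9.2/2.9, 18/3) = 6 servings → $6.00.
quinoa only: max(9.2/1.8, 18/5) = 5.111 servings → $4.86.
bell pepper only: max(9.2/0.6, 18/1) = 18 servings → $20.70.
peanut butter + spinach: the both-tight solution has a negative serving — not a feasible corner.
peanut butter + quinoa with both tight: 8 servings and 2 servings → $4.70.
peanut butter + bell pepper: intersection lies outside the first quadrant.
spinach + quinoa with both tight: 1.495 servings and 2.703 servings → $4.06.
spinach + bell pepper: intersection lies outside the first quadrant.
quinoa + bell pepper with both tight: 1.333 servings and 11.33 servings → $14.30.
Cheapest feasible corner: $4.06.

$4.06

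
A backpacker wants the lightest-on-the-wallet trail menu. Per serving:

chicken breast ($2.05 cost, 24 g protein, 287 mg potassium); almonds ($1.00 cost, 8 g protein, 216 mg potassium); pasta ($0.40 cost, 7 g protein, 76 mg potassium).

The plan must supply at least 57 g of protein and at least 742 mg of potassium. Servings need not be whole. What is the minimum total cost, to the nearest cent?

$3.77

An LP optimum is at a vertex; with two nutrient constraints at most two foods are used. Check each candidate.
chicken breast only: max(57/24, 742/287) = 2.585 servings → $5.30.
almonds only: max(57/8, 742/216) = 7.125 servings → $7.12.
pasta only: max(57/7, 742/76) = 9.763 servings → $3.91.
chicken breast + almonds with both tight: 2.208 servings and 0.5017 servings → $5.03.
chicken breast + pasta with both targets exact would need a negative amount; discard.
almonds + pasta with both tight: 0.9535 servings and 7.053 servings → $3.77.
So the least-cost plan costs $3.77.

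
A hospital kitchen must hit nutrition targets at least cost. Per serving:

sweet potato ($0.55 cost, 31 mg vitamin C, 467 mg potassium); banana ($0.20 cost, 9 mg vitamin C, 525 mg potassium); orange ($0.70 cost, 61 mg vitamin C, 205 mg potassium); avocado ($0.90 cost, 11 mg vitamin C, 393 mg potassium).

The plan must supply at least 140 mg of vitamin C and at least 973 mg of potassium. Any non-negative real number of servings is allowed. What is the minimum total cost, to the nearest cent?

$1.70

This is a tiny linear program; its minimum lies at a vertex of the feasible set. List the vertices and price them.
sweet potato only: max(140/31, 973/467) = 4.516 servings → $2.48.
banana only: max(140/9, 973/525) = 15.56 servings → $3.11.
orange only: max(140/61, 973/205) = 4.746 servings → $3.32.
avocado only: max(140/11, 973/393) = 12.73 servings → $11.45.
sweet potato + banana with both targets exact would need a negative amount; discard.
sweet potato + orange with both tight: 1.385 servings and 1.591 servings → $1.88.
sweet potato + avocado with both targets exact would need a negative amount; discard.
banana + orange with both tight: 1.016 servings and 2.145 servings → $1.70.
banana + avocado: intersection lies outside the first quadrant.
orange + avocado with both tight: 2.041 servings and 1.411 servings → $2.70.
Cheapest feasible corner: $1.70.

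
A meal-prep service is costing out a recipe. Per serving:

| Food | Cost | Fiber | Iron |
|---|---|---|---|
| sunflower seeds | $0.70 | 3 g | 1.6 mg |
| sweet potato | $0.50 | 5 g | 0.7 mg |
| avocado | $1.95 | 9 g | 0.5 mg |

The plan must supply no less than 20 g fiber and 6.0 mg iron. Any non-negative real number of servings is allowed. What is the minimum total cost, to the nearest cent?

$3.08

sunflower seeds only: max(20/3, 6.0/1.6) = 6.667 servings → $4.67.
sweet potato only: max(20/5, 6.0/0.7) = 8.571 servings → $4.29.
avocado only: max(20/9, 6.0/0.5) = 12 servings → $23.40.
sunflower seeds + sweet potato with both tight: 2.712 servings and 2.373 servings → $3.08.
sunflower seeds + avocado with both tight: 3.411 servings and 1.085 servings → $4.50.
sweet potato + avocado with both targets exact would need a negative amount; discard.
The minimum over all feasible corners is $3.08.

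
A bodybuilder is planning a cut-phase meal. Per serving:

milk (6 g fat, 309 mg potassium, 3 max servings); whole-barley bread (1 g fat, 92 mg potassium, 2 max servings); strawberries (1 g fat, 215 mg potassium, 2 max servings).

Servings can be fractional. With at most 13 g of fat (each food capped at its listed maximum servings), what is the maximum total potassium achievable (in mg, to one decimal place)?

Potassium per g fat: strawberries 215, whole-barley bread 92, milk 51.5.
Take 2 servings of strawberries: uses 2 g fat, +430.0 mg potassium (running total 430.0 mg).
Take 2 servings of whole-barley bread: uses 2 g fat, +184.0 mg potassium (running total 614.0 mg).
Take 1.5 servings of milk: uses 9 g fat, +463.5 mg potassium (running total 1077.5 mg).
Greedy by best ratio exhausts the fat allowance optimally: 1077.5 mg.

1077.5 mg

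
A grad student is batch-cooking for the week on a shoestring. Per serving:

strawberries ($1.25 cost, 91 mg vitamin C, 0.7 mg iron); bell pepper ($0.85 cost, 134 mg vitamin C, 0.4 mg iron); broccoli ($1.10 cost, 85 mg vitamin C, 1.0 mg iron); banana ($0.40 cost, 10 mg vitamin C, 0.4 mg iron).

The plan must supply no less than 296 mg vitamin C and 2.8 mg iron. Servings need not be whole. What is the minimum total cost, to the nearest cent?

$3.32

Compare the cost at each extreme point of the feasible region.
strawberries only: max(296/91, 2.8/0.7) = 4 servings → $5.00.
bell pepper only: max(296/134, 2.8/0.4) = 7 servings → $5.95.
broccoli only: max(296/85, 2.8/1.0) = 3.482 servings → $3.83.
banana only: max(296/10, 2.8/0.4) = 29.6 servings → $11.84.
strawberries + bell pepper with both targets exact would need a negative amount; discard.
strawberries + broccoli with both tight: 1.841 servings and 1.511 servings → $3.96.
strawberries + banana with both tight: 3.075 servings and 1.619 servings → $4.49.
bell pepper + broccoli with both tight: 0.58 servings and 2.568 servings → $3.32.
bell pepper + banana with both tight: 1.823 servings and 5.177 servings → $3.62.
broccoli + banana: intersection lies outside the first quadrant.
The minimum over all feasible corners is $3.32.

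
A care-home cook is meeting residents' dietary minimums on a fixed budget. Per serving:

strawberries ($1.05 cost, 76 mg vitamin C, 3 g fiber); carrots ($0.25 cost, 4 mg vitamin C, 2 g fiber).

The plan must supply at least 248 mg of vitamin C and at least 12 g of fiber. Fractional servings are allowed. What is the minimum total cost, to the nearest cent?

This is a tiny linear program; its minimum lies at a vertex of the feasible set. List the vertices and price them.
strawberries only: max(248/76, 12/3) = 4 servings → $4.20.
carrots only: max(248/4, 12/2) = 62 servings → $15.50.
strawberries + carrots with both tight: 3.2 servings and 1.2 servings → $3.66.
The minimum over all feasible corners is $3.66.

$3.66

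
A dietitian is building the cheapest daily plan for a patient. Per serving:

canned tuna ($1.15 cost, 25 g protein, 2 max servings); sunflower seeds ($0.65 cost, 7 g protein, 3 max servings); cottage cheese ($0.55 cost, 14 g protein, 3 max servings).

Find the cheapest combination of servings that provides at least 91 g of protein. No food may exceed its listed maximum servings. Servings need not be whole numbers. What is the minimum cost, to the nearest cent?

Cost per g of protein: cottage cheese $0.0393, canned tuna $0.0460, sunflower seeds $0.0929.
Take 3 servings of cottage cheese: +42.0 g protein for $1.65 (total $1.65, still need 49.0 g).
Take 1.96 servings of canned tuna: +49.0 g protein for $2.25 (total $3.90, still need 0.0 g).
Filling from the cheapest source first is optimal under one linear minimum: $3.90.

$3.90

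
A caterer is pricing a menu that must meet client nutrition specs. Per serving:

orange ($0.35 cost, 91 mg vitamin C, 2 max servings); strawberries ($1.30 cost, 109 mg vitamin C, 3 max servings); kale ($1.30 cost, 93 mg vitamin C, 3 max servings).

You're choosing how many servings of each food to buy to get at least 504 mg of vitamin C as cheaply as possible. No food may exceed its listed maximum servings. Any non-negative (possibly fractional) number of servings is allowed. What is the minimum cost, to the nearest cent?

$4.54

Cost per mg of vitamin C: orange $0.0038, strawberries $0.0119, kale $0.0140.
Take 2 servings of orange: +182.0 mg vitamin C for $0.70 (total $0.70, still need 322.0 mg).
Take 2.954 servings of strawberries: +322.0 mg vitamin C for $3.84 (total $4.54, still need 0.0 mg).
Filling from the cheapest source first is optimal under one linear minimum: $4.54.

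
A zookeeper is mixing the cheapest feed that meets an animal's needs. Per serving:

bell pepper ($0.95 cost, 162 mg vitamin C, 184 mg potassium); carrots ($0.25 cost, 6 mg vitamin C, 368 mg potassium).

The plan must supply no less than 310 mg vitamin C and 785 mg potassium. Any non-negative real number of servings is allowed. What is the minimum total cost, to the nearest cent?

bell pepper only: max(310/162, 785/184) = 4.266 servings → $4.05.
carrots only: max(310/6, 785/368) = 51.67 servings → $12.92.
bell pepper + carrots with both tight: 1.869 servings and 1.199 servings → $2.08.
So the least-cost plan costs $2.08.

$2.08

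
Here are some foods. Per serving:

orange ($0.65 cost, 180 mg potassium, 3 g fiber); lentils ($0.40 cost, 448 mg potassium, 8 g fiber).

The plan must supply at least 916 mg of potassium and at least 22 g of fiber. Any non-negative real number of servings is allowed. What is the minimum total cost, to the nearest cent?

$1.10

This is a tiny linear program; its minimum lies at a vertex of the feasible set. List the vertices and price them.
orange only: max(916/180, 22/3) = 7.333 servings → $4.77.
lentils only: max(916/448, 22/8) = 2.75 servings → $1.10.
orange + lentils: the both-tight solution has a negative serving — not a feasible corner.
So the least-cost plan costs $1.10.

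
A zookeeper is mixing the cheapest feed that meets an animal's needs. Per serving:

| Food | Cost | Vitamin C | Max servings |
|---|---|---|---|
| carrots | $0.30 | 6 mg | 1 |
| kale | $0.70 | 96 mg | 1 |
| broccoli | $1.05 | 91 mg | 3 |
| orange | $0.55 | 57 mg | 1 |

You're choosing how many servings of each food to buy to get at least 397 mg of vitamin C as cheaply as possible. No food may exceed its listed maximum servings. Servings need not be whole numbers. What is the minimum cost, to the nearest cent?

Cost per mg of vitamin C: kale $0.0073, orange $0.0096, broccoli $0.0115, carrots $0.0500.
Take 1 serving of kale: +96.0 mg vitamin C for $0.70 (total $0.70, still need 301.0 mg).
Take 1 serving of orange: +57.0 mg vitamin C for $0.55 (total $1.25, still need 244.0 mg).
Take 2.681 servings of broccoli: +244.0 mg vitamin C for $2.82 (total $4.07, still need 0.0 mg).
Filling from the cheapest source first is optimal under one linear minimum: $4.07.

$4.07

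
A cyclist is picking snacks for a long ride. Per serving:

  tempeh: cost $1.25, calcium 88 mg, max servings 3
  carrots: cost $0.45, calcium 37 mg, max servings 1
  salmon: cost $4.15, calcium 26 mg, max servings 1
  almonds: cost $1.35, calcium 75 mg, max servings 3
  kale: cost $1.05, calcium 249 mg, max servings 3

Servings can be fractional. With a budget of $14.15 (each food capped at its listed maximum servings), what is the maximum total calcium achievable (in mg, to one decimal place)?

Calcium per dollar: kale 237.1, carrots 82.22, tempeh 70.4, almonds 55.56, salmon 6.265.
Take 3 servings of kale: spends $3.15, +747.0 mg calcium (running total 747.0 mg).
Take 1 serving of carrots: spends $0.45, +37.0 mg calcium (running total 784.0 mg).
Take 3 servings of tempeh: spends $3.75, +264.0 mg calcium (running total 1048.0 mg).
Take 3 servings of almonds: spends $4.05, +225.0 mg calcium (running total 1273.0 mg).
Take 0.6627 servings of salmon: spends $2.75, +17.2 mg calcium (running total 1290.2 mg).
Filling greedily by calcium-per-dollar is optimal for one linear limit, giving 1290.2 mg.

1290.2 mg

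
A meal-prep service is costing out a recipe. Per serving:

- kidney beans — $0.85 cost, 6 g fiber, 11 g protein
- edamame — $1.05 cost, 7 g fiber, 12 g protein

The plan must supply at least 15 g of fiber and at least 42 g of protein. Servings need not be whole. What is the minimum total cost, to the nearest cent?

kidney beans only: max(15/6, 42/11) = 3.818 servings → $3.25.
edamame only: max(15/7, 42/12) = 3.5 servings → $3.67.
kidney beans + edamame: the both-tight solution has a negative serving — not a feasible corner.
The minimum over all feasible corners is $3.25.

$3.25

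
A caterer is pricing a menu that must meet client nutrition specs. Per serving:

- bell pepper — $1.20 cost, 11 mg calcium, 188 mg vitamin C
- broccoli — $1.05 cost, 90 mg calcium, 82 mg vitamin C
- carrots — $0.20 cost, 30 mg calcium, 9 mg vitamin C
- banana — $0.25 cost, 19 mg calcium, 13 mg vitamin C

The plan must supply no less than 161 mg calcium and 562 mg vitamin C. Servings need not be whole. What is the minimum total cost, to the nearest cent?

This is a tiny linear program; its minimum lies at a vertex of the feasible set. List the vertices and price them.
bell pepper only: max(161/11, 562/188) = 14.64 servings → $17.56.
broccoli only: max(161/90, 562/82) = 6.854 servings → $7.20.
carrots only: max(161/30, 562/9) = 62.44 servings → $12.49.
banana only: max(161/19, 562/13) = 43.23 servings → $10.81.
bell pepper + broccoli with both tight: 2.333 servings and 1.504 servings → $4.38.
bell pepper + carrots with both tight: 2.781 servings and 4.347 servings → $4.21.
bell pepper + banana with both tight: 2.504 servings and 7.024 servings → $4.76.
broccoli + carrots: the both-tight solution has a negative serving — not a feasible corner.
broccoli + banana with both targets exact would need a negative amount; discard.
carrots + banana with both targets exact would need a negative amount; discard.
Cheapest feasible corner: $4.21.

$4.21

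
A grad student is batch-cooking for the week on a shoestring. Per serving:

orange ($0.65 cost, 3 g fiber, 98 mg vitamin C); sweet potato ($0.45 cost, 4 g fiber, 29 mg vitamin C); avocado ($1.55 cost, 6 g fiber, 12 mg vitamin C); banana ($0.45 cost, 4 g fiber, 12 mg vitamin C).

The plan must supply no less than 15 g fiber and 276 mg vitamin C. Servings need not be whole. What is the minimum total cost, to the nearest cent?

$2.37

An LP optimum is at a vertex; with two nutrient constraints at most two foods are used. Check each candidate.
orange only: max(15/3, 276/98) = 5 servings → $3.25.
sweet potato only: max(15/4, 276/29) = 9.517 servings → $4.28.
avocado only: max(15/6, 276/12) = 23 servings → $35.65.
banana only: max(15/4, 276/12) = 23 servings → $10.35.
orange + sweet potato with both tight: 2.193 servings and 2.105 servings → $2.37.
orange + avocado with both tight: 2.674 servings and 1.163 servings → $3.54.
orange + banana with both tight: 2.596 servings and 1.803 servings → $2.50.
sweet potato + avocado with both targets exact would need a negative amount; discard.
sweet potato + banana: intersection lies outside the first quadrant.
avocado + banana: the both-tight solution has a negative serving — not a feasible corner.
Cheapest feasible corner: $2.37.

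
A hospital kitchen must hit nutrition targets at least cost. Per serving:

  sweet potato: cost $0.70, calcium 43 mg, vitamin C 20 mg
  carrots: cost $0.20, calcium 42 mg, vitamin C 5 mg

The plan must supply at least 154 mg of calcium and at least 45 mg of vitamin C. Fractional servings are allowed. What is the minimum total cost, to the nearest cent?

For a min-cost LP with two ≥-constraints, a basic feasible solution has at most two positive variables.
sweet potato only: max(154/43, 45/20) = 3.581 servings → $2.51.
carrots only: max(154/42, 45/5) = 9 servings → $1.80.
sweet potato + carrots with both tight: 1.792 servings and 1.832 servings → $1.62.
So the least-cost plan costs $1.62.

$1.62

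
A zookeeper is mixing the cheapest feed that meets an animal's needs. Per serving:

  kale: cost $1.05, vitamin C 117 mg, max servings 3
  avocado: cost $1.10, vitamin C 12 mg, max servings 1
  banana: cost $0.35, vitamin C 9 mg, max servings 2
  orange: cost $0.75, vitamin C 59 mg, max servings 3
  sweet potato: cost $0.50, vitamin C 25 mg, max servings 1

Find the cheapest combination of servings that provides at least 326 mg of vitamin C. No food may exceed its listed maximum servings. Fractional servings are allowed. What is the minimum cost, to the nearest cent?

$2.93

Cost per mg of vitamin C: kale $0.0090, orange $0.0127, sweet potato $0.0200, banana $0.0389, avocado $0.0917.
Take 2.786 servings of kale: +326.0 mg vitamin C for $2.93 (total $2.93, still need 0.0 mg).
Filling from the cheapest source first is optimal under one linear minimum: $2.93.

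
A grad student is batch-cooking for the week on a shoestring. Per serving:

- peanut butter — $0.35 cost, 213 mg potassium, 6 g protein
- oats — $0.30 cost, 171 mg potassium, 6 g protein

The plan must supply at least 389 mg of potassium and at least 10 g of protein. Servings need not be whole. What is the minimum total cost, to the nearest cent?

$0.64

Two binding constraints pin down two serving amounts, so the optimal mix uses at most two foods. The candidates are each food alone (scaled to the tighter of potassium/protein) and each pair with both constraints tight.
peanut butter only: max(389/213, 10/6) = 1.826 servings → $0.64.
oats only: max(389/171, 10/6) = 2.275 servings → $0.68.
peanut butter + oats: the both-tight solution has a negative serving — not a feasible corner.
The minimum over all feasible corners is $0.64.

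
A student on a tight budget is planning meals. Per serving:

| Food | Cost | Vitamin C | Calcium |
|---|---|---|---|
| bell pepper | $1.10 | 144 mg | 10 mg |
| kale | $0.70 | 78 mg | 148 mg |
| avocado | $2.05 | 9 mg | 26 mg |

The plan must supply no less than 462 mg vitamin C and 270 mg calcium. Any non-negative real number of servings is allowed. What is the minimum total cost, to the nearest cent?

$3.70

bell pepper only: max(462/144, 270/10) = 27 servings → $29.70.
kale only: max(462/78, 270/148) = 5.923 servings → $4.15.
avocado only: max(462/9, 270/26) = 51.33 servings → $105.23.
bell pepper + kale with both tight: 2.305 servings and 1.669 servings → $3.70.
bell pepper + avocado with both tight: 2.622 servings and 9.376 servings → $22.11.
kale + avocado: the both-tight solution has a negative serving — not a feasible corner.
The minimum over all feasible corners is $3.70.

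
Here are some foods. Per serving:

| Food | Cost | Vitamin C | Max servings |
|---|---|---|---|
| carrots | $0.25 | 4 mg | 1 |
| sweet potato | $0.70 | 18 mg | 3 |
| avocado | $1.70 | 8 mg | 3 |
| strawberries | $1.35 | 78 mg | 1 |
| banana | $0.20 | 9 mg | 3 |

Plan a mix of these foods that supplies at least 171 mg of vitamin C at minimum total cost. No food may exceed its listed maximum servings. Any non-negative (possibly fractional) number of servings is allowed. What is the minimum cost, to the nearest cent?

$6.00

Cost per mg of vitamin C: strawberries $0.0173, banana $0.0222, sweet potato $0.0389, carrots $0.0625, avocado $0.2125.
Take 1 serving of strawberries: +78.0 mg vitamin C for $1.35 (total $1.35, still need 93.0 mg).
Take 3 servings of banana: +27.0 mg vitamin C for $0.60 (total $1.95, still need 66.0 mg).
Take 3 servings of sweet potato: +54.0 mg vitamin C for $2.10 (total $4.05, still need 12.0 mg).
Take 1 serving of carrots: +4.0 mg vitamin C for $0.25 (total $4.30, still need 8.0 mg).
Take 1 serving of avocado: +8.0 mg vitamin C for $1.70 (total $6.00, still need 0.0 mg).
Greedy by cheapest-per-mg is optimal for a single linear constraint, so the minimum cost is $6.00.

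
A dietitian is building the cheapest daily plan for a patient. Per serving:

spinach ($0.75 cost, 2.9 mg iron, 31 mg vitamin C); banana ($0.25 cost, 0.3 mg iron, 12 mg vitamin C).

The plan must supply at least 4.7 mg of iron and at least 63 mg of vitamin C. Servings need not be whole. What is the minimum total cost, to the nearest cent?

An LP optimum is at a vertex; with two nutrient constraints at most two foods are used. Check each candidate.
spinach only: max(4.7/2.9, 63/31) = 2.032 servings → $1.52.
banana only: max(4.7/0.3, 63/12) = 15.67 servings → $3.92.
spinach + banana with both tight: 1.471 servings and 1.451 servings → $1.47.
The minimum over all feasible corners is $1.47.

$1.47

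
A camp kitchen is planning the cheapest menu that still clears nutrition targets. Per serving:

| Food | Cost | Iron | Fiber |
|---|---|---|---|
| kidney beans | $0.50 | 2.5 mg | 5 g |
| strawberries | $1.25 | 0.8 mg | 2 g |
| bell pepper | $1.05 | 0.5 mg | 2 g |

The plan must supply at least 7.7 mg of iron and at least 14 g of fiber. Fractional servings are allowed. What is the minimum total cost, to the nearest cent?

This is a tiny linear program; its minimum lies at a vertex of the feasible set. List the vertices and price them.
kidney beans only: max(7.7/2.5, 14/5) = 3.08 servings → $1.54.
strawberries only: max(7.7/0.8, 14/2) = 9.625 servings → $12.03.
bell pepper only: max(7.7/0.5, 14/2) = 15.4 servings → $16.17.
kidney beans + strawberries with both targets exact would need a negative amount; discard.
kidney beans + bell pepper with both targets exact would need a negative amount; discard.
strawberries + bell pepper with both targets exact would need a negative amount; discard.
Cheapest feasible corner: $1.54.

$1.54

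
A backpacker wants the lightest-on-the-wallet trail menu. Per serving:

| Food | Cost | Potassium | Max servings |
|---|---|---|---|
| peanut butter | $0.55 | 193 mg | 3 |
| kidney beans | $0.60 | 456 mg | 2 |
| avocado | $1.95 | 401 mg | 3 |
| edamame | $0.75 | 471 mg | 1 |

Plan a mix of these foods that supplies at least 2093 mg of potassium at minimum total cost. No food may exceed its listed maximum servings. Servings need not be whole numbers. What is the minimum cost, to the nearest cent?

Cost per mg of potassium: kidney beans $0.0013, edamame $0.0016, peanut butter $0.0028, avocado $0.0049.
Take 2 servings of kidney beans: +912.0 mg potassium for $1.20 (total $1.20, still need 1181.0 mg).
Take 1 serving of edamame: +471.0 mg potassium for $0.75 (total $1.95, still need 710.0 mg).
Take 3 servings of peanut butter: +579.0 mg potassium for $1.65 (total $3.60, still need 131.0 mg).
Take 0.3267 servings of avocado: +131.0 mg potassium for $0.64 (total $4.24, still need 0.0 mg).
Greedy by cheapest-per-mg is optimal for a single linear constraint, so the minimum cost is $4.24.

$4.24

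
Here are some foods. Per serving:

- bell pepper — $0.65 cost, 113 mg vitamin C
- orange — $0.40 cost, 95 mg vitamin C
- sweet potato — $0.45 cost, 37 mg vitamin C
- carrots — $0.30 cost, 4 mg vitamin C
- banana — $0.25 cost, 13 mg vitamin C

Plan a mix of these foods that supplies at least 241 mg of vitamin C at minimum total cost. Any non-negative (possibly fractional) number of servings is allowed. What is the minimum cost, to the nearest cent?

Cost per mg of vitamin C: orange $0.0042, bell pepper $0.0058, sweet potato $0.0122, banana $0.0192, carrots $0.0750.
With no serving limits, use only orange: 241 mg / 95 mg = 2.537 servings × $0.40 = $1.01.

$1.01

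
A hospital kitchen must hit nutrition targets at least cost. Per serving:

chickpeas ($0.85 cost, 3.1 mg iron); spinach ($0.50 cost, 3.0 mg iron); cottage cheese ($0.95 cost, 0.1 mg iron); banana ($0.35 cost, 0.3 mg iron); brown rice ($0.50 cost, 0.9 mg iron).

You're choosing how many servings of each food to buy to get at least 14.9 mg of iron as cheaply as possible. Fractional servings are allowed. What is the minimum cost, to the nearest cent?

$2.48

Cost per mg of iron: spinach $0.1667, chickpeas $0.2742, brown rice $0.5556, banana $1.1667, cottage cheese $9.5000.
With no serving limits, use only spinach: 14.9 mg / 3.0 mg = 4.967 servings × $0.50 = $2.48.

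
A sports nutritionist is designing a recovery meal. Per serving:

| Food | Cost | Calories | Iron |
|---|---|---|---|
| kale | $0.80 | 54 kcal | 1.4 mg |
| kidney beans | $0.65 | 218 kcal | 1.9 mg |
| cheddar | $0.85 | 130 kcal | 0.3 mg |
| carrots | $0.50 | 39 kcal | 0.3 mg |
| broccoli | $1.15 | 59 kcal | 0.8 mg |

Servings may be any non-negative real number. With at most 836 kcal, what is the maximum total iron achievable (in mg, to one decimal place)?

21.7 mg

Iron per kcal: kale 0.02593, broccoli 0.01356, kidney beans 0.008716, carrots 0.007692, cheddar 0.002308.
With no serving limits, spend the whole calories allowance on kale: 836 kcal / 54 kcal × 1.4 mg = 21.7 mg.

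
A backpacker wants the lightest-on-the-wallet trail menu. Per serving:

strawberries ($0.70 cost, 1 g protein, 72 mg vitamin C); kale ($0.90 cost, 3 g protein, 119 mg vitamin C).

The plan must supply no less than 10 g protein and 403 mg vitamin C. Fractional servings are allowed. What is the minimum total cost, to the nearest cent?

An LP optimum is at a vertex; with two nutrient constraints at most two foods are used. Check each candidate.
strawberries only: max(10/1, 403/72) = 10 servings → $7.00.
kale only: max(10/3, 403/119) = 3.387 servings → $3.05.
strawberries + kale with both tight: 0.1959 servings and 3.268 servings → $3.08.
The minimum over all feasible corners is $3.05.

$3.05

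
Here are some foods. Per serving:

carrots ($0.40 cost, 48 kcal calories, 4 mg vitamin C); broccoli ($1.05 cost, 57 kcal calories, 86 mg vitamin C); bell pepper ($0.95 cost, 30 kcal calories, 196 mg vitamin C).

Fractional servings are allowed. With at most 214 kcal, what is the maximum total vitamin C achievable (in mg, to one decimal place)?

Vitamin C per kcal: bell pepper 6.533, broccoli 1.509, carrots 0.08333.
With no serving limits, spend the whole calories allowance on bell pepper: 214 kcal / 30 kcal × 196 mg = 1398.1 mg.

1398.1 mg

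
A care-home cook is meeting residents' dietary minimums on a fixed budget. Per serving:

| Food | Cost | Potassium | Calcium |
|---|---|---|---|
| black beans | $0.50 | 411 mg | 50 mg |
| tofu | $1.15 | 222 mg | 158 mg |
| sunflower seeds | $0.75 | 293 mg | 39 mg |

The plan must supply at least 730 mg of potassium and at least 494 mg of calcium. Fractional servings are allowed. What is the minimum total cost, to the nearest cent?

At the optimum either one food covers both requirements or two foods hit both targets exactly; no other combination can be cheaper.
black beans only: max(730/411, 494/50) = 9.88 servings → $4.94.
tofu only: max(730/222, 494/158) = 3.288 servings → $3.78.
sunflower seeds only: max(730/293, 494/39) = 12.67 servings → $9.50.
black beans + tofu with both tight: 0.1054 servings and 3.093 servings → $3.61.
black beans + sunflower seeds with both targets exact would need a negative amount; discard.
tofu + sunflower seeds with both tight: 3.089 servings and 0.1507 servings → $3.67.
Cheapest feasible corner: $3.61.

$3.61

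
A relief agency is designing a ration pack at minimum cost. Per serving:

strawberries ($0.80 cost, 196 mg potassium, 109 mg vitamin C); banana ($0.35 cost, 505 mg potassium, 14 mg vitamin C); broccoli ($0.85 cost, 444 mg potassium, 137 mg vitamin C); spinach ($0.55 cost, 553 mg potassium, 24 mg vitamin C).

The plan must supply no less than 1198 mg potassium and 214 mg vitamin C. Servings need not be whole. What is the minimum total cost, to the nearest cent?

$1.62

With two linear requirements the optimum uses one or two foods; enumerate the corners.
strawberries only: max(1198/196, 214/109) = 6.112 servings → $4.89.
banana only: max(1198/505, 214/14) = 15.29 servings → $5.35.
broccoli only: max(1198/444, 214/137) = 2.698 servings → $2.29.
spinach only: max(1198/553, 214/24) = 8.917 servings → $4.90.
strawberries + banana with both tight: 1.746 servings and 1.695 servings → $1.99.
strawberries + broccoli: the both-tight solution has a negative serving — not a feasible corner.
strawberries + spinach with both tight: 1.612 servings and 1.595 servings → $2.17.
banana + broccoli with both tight: 1.098 servings and 1.45 servings → $1.62.
banana + spinach with both targets exact would need a negative amount; discard.
broccoli + spinach with both tight: 1.376 servings and 1.062 servings → $1.75.
The minimum over all feasible corners is $1.62.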